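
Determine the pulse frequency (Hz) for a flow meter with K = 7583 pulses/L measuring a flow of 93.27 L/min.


Frequency = K * Q / 60 (converting L/min to L/s).
f = 7583 * 93.27 / 60
f = 707266.41 / 60
f = 11787.77 Hz

11787.77 Hz


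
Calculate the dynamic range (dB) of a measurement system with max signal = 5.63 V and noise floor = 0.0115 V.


Dynamic range = 20 * log10(Vmax / Vnoise).
DR = 20 * log10(5.63 / 0.0115)
DR = 20 * log10(489.57)
DR = 53.8 dB

53.8 dB


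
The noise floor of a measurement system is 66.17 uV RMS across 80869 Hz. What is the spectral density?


Noise spectral density = Vrms / sqrt(BW).
NSD = 66.17 / sqrt(80869)
NSD = 66.17 / 284.3748
NSD = 0.2327 uV/sqrt(Hz)

0.2327 uV/sqrt(Hz)


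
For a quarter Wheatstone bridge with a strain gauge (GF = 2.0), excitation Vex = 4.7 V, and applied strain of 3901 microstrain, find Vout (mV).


Quarter bridge output: Vout = (GF * epsilon * Vex) / 4.
Vout = (2.0 * 3901e-6 * 4.7) / 4
Vout = 0.0366694 / 4 V
Vout = 0.00916735 V = 9.1673 mV

9.1673 mV


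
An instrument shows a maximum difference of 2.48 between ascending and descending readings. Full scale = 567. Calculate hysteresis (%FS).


Hysteresis = (max difference / full scale) * 100%.
H = (2.48 / 567) * 100
H = 0.437 %FS

0.437 %FS


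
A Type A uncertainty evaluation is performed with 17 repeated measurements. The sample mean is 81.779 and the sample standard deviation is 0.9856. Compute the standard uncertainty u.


The standard uncertainty for Type A evaluation is u = s / sqrt(n).
u = 0.9856 / sqrt(17)
u = 0.9856 / 4.1231
u = 0.239

0.239


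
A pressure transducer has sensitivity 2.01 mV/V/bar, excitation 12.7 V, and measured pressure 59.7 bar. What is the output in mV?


Output = sensitivity * Vex * P.
Vout = 2.01 * 12.7 * 59.7
Vout = 25.527 * 59.7
Vout = 1523.96 mV

1523.96 mV


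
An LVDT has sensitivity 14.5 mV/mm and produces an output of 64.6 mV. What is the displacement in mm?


Displacement = Vout / sensitivity.
d = 64.6 / 14.5
d = 4.455 mm

4.455 mm


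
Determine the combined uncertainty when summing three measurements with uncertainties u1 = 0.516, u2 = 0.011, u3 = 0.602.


For a sum of independent quantities, uc = sqrt(u1^2 + u2^2 + u3^2).
uc = sqrt(0.516^2 + 0.011^2 + 0.602^2)
uc = sqrt(0.266256 + 0.000121 + 0.362404)
uc = 0.793

0.793


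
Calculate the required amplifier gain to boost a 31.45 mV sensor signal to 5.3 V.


Gain = Vout / Vin (converting to same units).
G = 5.3 V / 31.45 mV
G = 5300.0 mV / 31.45 mV
G = 168.52

168.52


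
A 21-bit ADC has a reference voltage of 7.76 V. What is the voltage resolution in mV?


The resolution (LSB) of an ADC is Vref / 2^n.
LSB = 7.76 / 2^21
LSB = 7.76 / 2097152
LSB = 3.7e-06 V = 0.00370026 mV

0.00370026 mV


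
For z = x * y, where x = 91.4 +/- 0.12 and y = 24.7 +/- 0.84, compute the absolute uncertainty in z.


For a product z = x*y, the relative uncertainty is:
uz/z = sqrt((ux/x)^2 + (uy/y)^2)
Relative uncertainties: ux/x = 0.12/91.4 = 0.001313
uy/y = 0.84/24.7 = 0.034008
z = 91.4 * 24.7 = 2257.6
uz = 2257.6 * sqrt(0.001313^2 + 0.034008^2) = 76.833

76.833


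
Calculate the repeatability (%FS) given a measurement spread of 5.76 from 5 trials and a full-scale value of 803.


Repeatability = (spread / full scale) * 100%.
R = (5.76 / 803) * 100
R = 0.717 %FS

0.717 %FS


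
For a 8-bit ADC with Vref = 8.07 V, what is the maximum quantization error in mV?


The maximum quantization error is +/- LSB/2.
LSB = Vref / 2^n = 8.07 / 256 = 0.03152344 V
Max error = LSB / 2 = 0.03152344 / 2 = 0.01576172 V
Max error = 15.7617 mV

15.7617 mV


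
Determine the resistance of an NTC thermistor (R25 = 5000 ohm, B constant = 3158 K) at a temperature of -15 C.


NTC thermistor equation: Rt = R25 * exp(B * (1/T - 1/T25)).
T in Kelvin: 258.15 K, T25 = 298.15 K
1/T - 1/T25 = 1/258.15 - 1/298.15 = 0.0005197
B * (1/T - 1/T25) = 3158 * 0.0005197 = 1.6412
Rt = 5000 * exp(1.6412) = 25807.2 ohm

25807.2 ohm


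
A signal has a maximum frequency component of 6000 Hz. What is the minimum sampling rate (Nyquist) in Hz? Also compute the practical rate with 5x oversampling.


By Nyquist theorem, fs_min = 2 * fmax.
fs_min = 2 * 6000 = 12000 Hz
Practical rate = 5 * fs_min = 5 * 12000 = 60000 Hz

fs_min = 12000 Hz, fs_practical = 60000 Hz


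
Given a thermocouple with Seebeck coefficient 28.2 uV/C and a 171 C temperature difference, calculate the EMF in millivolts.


The thermocouple output V = sensitivity * dT.
V = 28.2 uV/C * 171 C
V = 4822.2 uV
V = 4.822 mV

4.822 mV


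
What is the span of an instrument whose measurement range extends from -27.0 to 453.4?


Span = upper range - lower range.
Span = 453.4 - (-27.0)
Span = 480.4

480.4


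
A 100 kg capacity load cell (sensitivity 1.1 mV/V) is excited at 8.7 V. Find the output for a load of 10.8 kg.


Vout = rated_output * Vex * (load / capacity).
Vout = 1.1 * 8.7 * (10.8 / 100)
Vout = 1.1 * 8.7 * 0.108
Vout = 1.034 mV

1.034 mV


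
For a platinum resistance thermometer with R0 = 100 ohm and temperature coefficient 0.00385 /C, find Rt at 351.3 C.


The RTD equation: Rt = R0 * (1 + alpha * T).
Rt = 100 * (1 + 0.00385 * 351.3)
Rt = 100 * (1 + 1.352505)
Rt = 100 * 2.352505
Rt = 235.25 ohm

235.25 ohm


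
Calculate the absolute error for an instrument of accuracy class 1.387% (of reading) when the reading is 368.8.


Absolute error = (accuracy% / 100) * reading.
Error = (1.387 / 100) * 368.8
Error = 0.01387 * 368.8
Error = 5.1153

5.1153


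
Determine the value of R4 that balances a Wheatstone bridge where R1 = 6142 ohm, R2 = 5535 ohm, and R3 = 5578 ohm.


At balance: R1*R4 = R2*R3, so R4 = R2*R3/R1.
R4 = 5535 * 5578 / 6142
R4 = 30874230 / 6142
R4 = 5026.74 ohm

5026.74 ohm


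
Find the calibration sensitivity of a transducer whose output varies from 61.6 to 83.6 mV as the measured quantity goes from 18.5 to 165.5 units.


Sensitivity = (y2 - y1) / (x2 - x1).
S = (83.6 - 61.6) / (165.5 - 18.5)
S = 22.0 / 147.0
S = 0.1497 mV/unit

0.1497 mV/unit


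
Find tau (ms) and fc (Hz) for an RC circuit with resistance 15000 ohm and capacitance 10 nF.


Time constant: tau = R * C.
tau = 15000 * 1.00e-08 = 0.00015 s
tau = 0.15 ms
Cutoff frequency: fc = 1 / (2*pi*R*C).
fc = 1 / (2*pi*0.00015) = 1061.03 Hz

tau = 0.15 ms, fc = 1061.03 Hz


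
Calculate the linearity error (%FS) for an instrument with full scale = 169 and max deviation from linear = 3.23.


Linearity error = (max deviation / full scale) * 100%.
Linearity = (3.23 / 169) * 100
Linearity = 1.911 %FS

1.911 %FS


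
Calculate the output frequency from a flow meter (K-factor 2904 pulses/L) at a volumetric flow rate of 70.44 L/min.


Frequency = K * Q / 60 (converting L/min to L/s).
f = 2904 * 70.44 / 60
f = 204557.76 / 60
f = 3409.3 Hz

3409.3 Hz


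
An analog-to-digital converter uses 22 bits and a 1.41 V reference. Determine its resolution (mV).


The resolution (LSB) of an ADC is Vref / 2^n.
LSB = 1.41 / 2^22
LSB = 1.41 / 4194304
LSB = 3.4e-07 V = 0.00033617 mV

0.00033617 mV


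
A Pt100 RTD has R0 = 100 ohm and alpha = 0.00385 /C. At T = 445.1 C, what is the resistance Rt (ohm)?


The RTD equation: Rt = R0 * (1 + alpha * T).
Rt = 100 * (1 + 0.00385 * 445.1)
Rt = 100 * (1 + 1.713635)
Rt = 100 * 2.713635
Rt = 271.363 ohm

271.363 ohm


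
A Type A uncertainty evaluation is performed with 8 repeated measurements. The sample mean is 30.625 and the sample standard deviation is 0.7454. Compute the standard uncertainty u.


The standard uncertainty for Type A evaluation is u = s / sqrt(n).
u = 0.7454 / sqrt(8)
u = 0.7454 / 2.8284
u = 0.2635

0.2635


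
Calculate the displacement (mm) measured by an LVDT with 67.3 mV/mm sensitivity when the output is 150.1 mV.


Displacement = Vout / sensitivity.
d = 150.1 / 67.3
d = 2.23 mm

2.23 mm


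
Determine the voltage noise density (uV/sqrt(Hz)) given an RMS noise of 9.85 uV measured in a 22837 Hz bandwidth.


Noise spectral density = Vrms / sqrt(BW).
NSD = 9.85 / sqrt(22837)
NSD = 9.85 / 151.1192
NSD = 0.0652 uV/sqrt(Hz)

0.0652 uV/sqrt(Hz)


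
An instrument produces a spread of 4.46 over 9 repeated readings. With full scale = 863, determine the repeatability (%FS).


Repeatability = (spread / full scale) * 100%.
R = (4.46 / 863) * 100
R = 0.517 %FS

0.517 %FS


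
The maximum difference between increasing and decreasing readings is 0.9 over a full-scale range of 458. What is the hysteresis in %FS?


Hysteresis = (max difference / full scale) * 100%.
H = (0.9 / 458) * 100
H = 0.197 %FS

0.197 %FS


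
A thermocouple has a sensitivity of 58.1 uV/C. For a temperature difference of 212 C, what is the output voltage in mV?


The thermocouple output V = sensitivity * dT.
V = 58.1 uV/C * 212 C
V = 12317.2 uV
V = 12.317 mV

12.317 mV


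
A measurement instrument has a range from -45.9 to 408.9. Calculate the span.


Span = upper range - lower range.
Span = 408.9 - (-45.9)
Span = 454.8

454.8


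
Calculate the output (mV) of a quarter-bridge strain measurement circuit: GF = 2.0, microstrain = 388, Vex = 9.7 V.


Quarter bridge output: Vout = (GF * epsilon * Vex) / 4.
Vout = (2.0 * 388e-6 * 9.7) / 4
Vout = 0.0075272 / 4 V
Vout = 0.0018818 V = 1.8818 mV

1.8818 mV


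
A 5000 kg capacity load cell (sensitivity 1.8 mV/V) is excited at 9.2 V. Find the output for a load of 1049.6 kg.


Vout = rated_output * Vex * (load / capacity).
Vout = 1.8 * 9.2 * (1049.6 / 5000)
Vout = 1.8 * 9.2 * 0.20992
Vout = 3.476 mV

3.476 mV


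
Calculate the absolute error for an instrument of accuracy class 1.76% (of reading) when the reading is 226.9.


Absolute error = (accuracy% / 100) * reading.
Error = (1.76 / 100) * 226.9
Error = 0.0176 * 226.9
Error = 3.9934

3.9934


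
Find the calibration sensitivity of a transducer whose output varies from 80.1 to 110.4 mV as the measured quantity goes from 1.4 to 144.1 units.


Sensitivity = (y2 - y1) / (x2 - x1).
S = (110.4 - 80.1) / (144.1 - 1.4)
S = 30.3 / 142.7
S = 0.2123 mV/unit

0.2123 mV/unit


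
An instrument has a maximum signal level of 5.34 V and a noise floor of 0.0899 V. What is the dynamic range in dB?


Dynamic range = 20 * log10(Vmax / Vnoise).
DR = 20 * log10(5.34 / 0.0899)
DR = 20 * log10(59.4)
DR = 35.48 dB

35.48 dB


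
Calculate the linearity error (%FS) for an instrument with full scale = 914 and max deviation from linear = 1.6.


Linearity error = (max deviation / full scale) * 100%.
Linearity = (1.6 / 914) * 100
Linearity = 0.175 %FS

0.175 %FS


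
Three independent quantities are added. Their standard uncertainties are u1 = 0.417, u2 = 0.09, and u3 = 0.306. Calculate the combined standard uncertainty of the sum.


For a sum of independent quantities, uc = sqrt(u1^2 + u2^2 + u3^2).
uc = sqrt(0.417^2 + 0.09^2 + 0.306^2)
uc = sqrt(0.173889 + 0.0081 + 0.093636)
uc = 0.525

0.525


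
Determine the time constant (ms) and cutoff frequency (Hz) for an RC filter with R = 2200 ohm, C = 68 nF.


Time constant: tau = R * C.
tau = 2200 * 6.80e-08 = 0.0001496 s
tau = 0.1496 ms
Cutoff frequency: fc = 1 / (2*pi*R*C).
fc = 1 / (2*pi*0.0001496) = 1063.87 Hz

tau = 0.1496 ms, fc = 1063.87 Hz


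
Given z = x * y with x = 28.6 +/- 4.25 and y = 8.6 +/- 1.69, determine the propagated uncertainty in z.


For a product z = x*y, the relative uncertainty is:
uz/z = sqrt((ux/x)^2 + (uy/y)^2)
Relative uncertainties: ux/x = 4.25/28.6 = 0.148601
uy/y = 1.69/8.6 = 0.196512
z = 28.6 * 8.6 = 246.0
uz = 246.0 * sqrt(0.148601^2 + 0.196512^2) = 60.598

60.598


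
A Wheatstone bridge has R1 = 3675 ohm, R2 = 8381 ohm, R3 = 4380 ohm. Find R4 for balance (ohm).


At balance: R1*R4 = R2*R3, so R4 = R2*R3/R1.
R4 = 8381 * 4380 / 3675
R4 = 36708780 / 3675
R4 = 9988.78 ohm

9988.78 ohm


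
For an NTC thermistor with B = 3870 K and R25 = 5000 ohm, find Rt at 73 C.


NTC thermistor equation: Rt = R25 * exp(B * (1/T - 1/T25)).
T in Kelvin: 346.15 K, T25 = 298.15 K
1/T - 1/T25 = 1/346.15 - 1/298.15 = -0.0004651
B * (1/T - 1/T25) = 3870 * -0.0004651 = -1.7999
Rt = 5000 * exp(-1.7999) = 826.6 ohm

826.6 ohm


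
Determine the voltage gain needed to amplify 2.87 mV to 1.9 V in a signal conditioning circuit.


Gain = Vout / Vin (converting to same units).
G = 1.9 V / 2.87 mV
G = 1900.0 mV / 2.87 mV
G = 662.02

662.02


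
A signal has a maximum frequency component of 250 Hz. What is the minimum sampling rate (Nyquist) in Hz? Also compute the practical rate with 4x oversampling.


By Nyquist theorem, fs_min = 2 * fmax.
fs_min = 2 * 250 = 500 Hz
Practical rate = 4 * fs_min = 4 * 500 = 2000 Hz

fs_min = 500 Hz, fs_practical = 2000 Hz


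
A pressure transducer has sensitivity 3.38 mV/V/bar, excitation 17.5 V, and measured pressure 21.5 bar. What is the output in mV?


Output = sensitivity * Vex * P.
Vout = 3.38 * 17.5 * 21.5
Vout = 59.15 * 21.5
Vout = 1271.72 mV

1271.72 mV


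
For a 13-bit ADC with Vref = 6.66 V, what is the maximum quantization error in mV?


The maximum quantization error is +/- LSB/2.
LSB = Vref / 2^n = 6.66 / 8192 = 0.00081299 V
Max error = LSB / 2 = 0.00081299 / 2 = 0.00040649 V
Max error = 0.4065 mV

0.4065 mV


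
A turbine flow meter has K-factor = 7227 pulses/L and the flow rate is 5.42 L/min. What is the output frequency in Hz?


Frequency = K * Q / 60 (converting L/min to L/s).
f = 7227 * 5.42 / 60
f = 39170.34 / 60
f = 652.84 Hz

652.84 Hz


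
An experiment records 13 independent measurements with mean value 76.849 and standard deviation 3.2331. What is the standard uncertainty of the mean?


The standard uncertainty for Type A evaluation is u = s / sqrt(n).
u = 3.2331 / sqrt(13)
u = 3.2331 / 3.6056
u = 0.8967

0.8967


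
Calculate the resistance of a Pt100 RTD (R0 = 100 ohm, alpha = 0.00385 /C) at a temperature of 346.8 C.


The RTD equation: Rt = R0 * (1 + alpha * T).
Rt = 100 * (1 + 0.00385 * 346.8)
Rt = 100 * (1 + 1.33518)
Rt = 100 * 2.33518
Rt = 233.518 ohm

233.518 ohm


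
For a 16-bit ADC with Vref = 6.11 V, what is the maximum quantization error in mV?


The maximum quantization error is +/- LSB/2.
LSB = Vref / 2^n = 6.11 / 65536 = 9.323e-05 V
Max error = LSB / 2 = 9.323e-05 / 2 = 4.662e-05 V
Max error = 0.0466 mV

0.0466 mV


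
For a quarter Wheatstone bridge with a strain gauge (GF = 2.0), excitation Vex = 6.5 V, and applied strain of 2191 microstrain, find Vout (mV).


Quarter bridge output: Vout = (GF * epsilon * Vex) / 4.
Vout = (2.0 * 2191e-6 * 6.5) / 4
Vout = 0.028483 / 4 V
Vout = 0.00712075 V = 7.1207 mV

7.1207 mV


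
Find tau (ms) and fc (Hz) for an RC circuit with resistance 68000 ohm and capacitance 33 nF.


Time constant: tau = R * C.
tau = 68000 * 3.30e-08 = 0.002244 s
tau = 2.244 ms
Cutoff frequency: fc = 1 / (2*pi*R*C).
fc = 1 / (2*pi*0.002244) = 70.92 Hz

tau = 2.244 ms, fc = 70.92 Hz


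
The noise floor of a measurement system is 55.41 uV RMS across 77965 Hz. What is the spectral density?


Noise spectral density = Vrms / sqrt(BW).
NSD = 55.41 / sqrt(77965)
NSD = 55.41 / 279.2221
NSD = 0.1984 uV/sqrt(Hz)

0.1984 uV/sqrt(Hz)


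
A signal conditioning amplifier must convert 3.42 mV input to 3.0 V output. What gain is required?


Gain = Vout / Vin (converting to same units).
G = 3.0 V / 3.42 mV
G = 3000.0 mV / 3.42 mV
G = 877.19

877.19


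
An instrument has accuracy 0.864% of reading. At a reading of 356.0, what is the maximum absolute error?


Absolute error = (accuracy% / 100) * reading.
Error = (0.864 / 100) * 356.0
Error = 0.00864 * 356.0
Error = 3.0758

3.0758


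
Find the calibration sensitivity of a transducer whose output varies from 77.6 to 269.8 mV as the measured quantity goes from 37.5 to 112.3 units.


Sensitivity = (y2 - y1) / (x2 - x1).
S = (269.8 - 77.6) / (112.3 - 37.5)
S = 192.2 / 74.8
S = 2.5695 mV/unit

2.5695 mV/unit


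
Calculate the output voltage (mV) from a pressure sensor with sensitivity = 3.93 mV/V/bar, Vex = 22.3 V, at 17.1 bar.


Output = sensitivity * Vex * P.
Vout = 3.93 * 22.3 * 17.1
Vout = 87.639 * 17.1
Vout = 1498.63 mV

1498.63 mV


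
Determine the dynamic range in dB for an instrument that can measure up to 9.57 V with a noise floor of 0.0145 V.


Dynamic range = 20 * log10(Vmax / Vnoise).
DR = 20 * log10(9.57 / 0.0145)
DR = 20 * log10(660.0)
DR = 56.39 dB

56.39 dB


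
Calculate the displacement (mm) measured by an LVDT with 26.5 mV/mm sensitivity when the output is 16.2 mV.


Displacement = Vout / sensitivity.
d = 16.2 / 26.5
d = 0.611 mm

0.611 mm


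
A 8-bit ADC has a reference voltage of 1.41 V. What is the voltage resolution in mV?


The resolution (LSB) of an ADC is Vref / 2^n.
LSB = 1.41 / 2^8
LSB = 1.41 / 256
LSB = 0.00550781 V = 5.5078125 mV

5.5078125 mV


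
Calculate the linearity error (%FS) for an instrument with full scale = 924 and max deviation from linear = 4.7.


Linearity error = (max deviation / full scale) * 100%.
Linearity = (4.7 / 924) * 100
Linearity = 0.509 %FS

0.509 %FS


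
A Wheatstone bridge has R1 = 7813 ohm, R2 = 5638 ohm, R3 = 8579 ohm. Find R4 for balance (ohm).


At balance: R1*R4 = R2*R3, so R4 = R2*R3/R1.
R4 = 5638 * 8579 / 7813
R4 = 48368402 / 7813
R4 = 6190.76 ohm

6190.76 ohm


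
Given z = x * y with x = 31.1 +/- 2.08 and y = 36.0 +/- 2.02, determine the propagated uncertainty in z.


For a product z = x*y, the relative uncertainty is:
uz/z = sqrt((ux/x)^2 + (uy/y)^2)
Relative uncertainties: ux/x = 2.08/31.1 = 0.066881
uy/y = 2.02/36.0 = 0.056111
z = 31.1 * 36.0 = 1119.6
uz = 1119.6 * sqrt(0.066881^2 + 0.056111^2) = 97.743

97.743


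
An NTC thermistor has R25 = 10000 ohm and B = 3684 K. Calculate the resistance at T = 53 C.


NTC thermistor equation: Rt = R25 * exp(B * (1/T - 1/T25)).
T in Kelvin: 326.15 K, T25 = 298.15 K
1/T - 1/T25 = 1/326.15 - 1/298.15 = -0.00028794
B * (1/T - 1/T25) = 3684 * -0.00028794 = -1.0608
Rt = 10000 * exp(-1.0608) = 3461.9 ohm

3461.9 ohm


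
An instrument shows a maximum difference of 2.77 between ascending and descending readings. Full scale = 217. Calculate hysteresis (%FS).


Hysteresis = (max difference / full scale) * 100%.
H = (2.77 / 217) * 100
H = 1.276 %FS

1.276 %FS


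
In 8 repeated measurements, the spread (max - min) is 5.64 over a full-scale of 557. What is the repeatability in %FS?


Repeatability = (spread / full scale) * 100%.
R = (5.64 / 557) * 100
R = 1.013 %FS

1.013 %FS


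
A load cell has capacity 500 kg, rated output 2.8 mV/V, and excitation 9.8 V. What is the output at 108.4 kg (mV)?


Vout = rated_output * Vex * (load / capacity).
Vout = 2.8 * 9.8 * (108.4 / 500)
Vout = 2.8 * 9.8 * 0.2168
Vout = 5.949 mV

5.949 mV


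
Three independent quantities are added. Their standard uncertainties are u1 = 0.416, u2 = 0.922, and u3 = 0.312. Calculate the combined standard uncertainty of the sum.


For a sum of independent quantities, uc = sqrt(u1^2 + u2^2 + u3^2).
uc = sqrt(0.416^2 + 0.922^2 + 0.312^2)
uc = sqrt(0.173056 + 0.850084 + 0.097344)
uc = 1.0585

1.0585


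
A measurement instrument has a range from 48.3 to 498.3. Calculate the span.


Span = upper range - lower range.
Span = 498.3 - (48.3)
Span = 450.0

450.0


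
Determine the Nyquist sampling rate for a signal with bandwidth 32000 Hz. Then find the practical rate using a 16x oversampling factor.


By Nyquist theorem, fs_min = 2 * fmax.
fs_min = 2 * 32000 = 64000 Hz
Practical rate = 16 * fs_min = 16 * 64000 = 1024000 Hz

fs_min = 64000 Hz, fs_practical = 1024000 Hz


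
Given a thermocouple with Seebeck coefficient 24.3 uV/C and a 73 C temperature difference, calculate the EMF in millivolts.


The thermocouple output V = sensitivity * dT.
V = 24.3 uV/C * 73 C
V = 1773.9 uV
V = 1.774 mV

1.774 mV


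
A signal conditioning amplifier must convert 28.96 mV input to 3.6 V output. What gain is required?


Gain = Vout / Vin (converting to same units).
G = 3.6 V / 28.96 mV
G = 3600.0 mV / 28.96 mV
G = 124.31

124.31


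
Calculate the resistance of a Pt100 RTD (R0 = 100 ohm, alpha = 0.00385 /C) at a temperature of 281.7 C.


The RTD equation: Rt = R0 * (1 + alpha * T).
Rt = 100 * (1 + 0.00385 * 281.7)
Rt = 100 * (1 + 1.084545)
Rt = 100 * 2.084545
Rt = 208.455 ohm

208.455 ohm


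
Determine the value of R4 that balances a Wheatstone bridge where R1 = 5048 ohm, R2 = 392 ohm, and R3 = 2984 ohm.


At balance: R1*R4 = R2*R3, so R4 = R2*R3/R1.
R4 = 392 * 2984 / 5048
R4 = 1169728 / 5048
R4 = 231.72 ohm

231.72 ohm


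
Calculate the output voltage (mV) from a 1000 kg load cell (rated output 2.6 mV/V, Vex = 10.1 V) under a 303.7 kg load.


Vout = rated_output * Vex * (load / capacity).
Vout = 2.6 * 10.1 * (303.7 / 1000)
Vout = 2.6 * 10.1 * 0.3037
Vout = 7.975 mV

7.975 mV


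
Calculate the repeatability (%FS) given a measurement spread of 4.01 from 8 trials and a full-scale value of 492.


Repeatability = (spread / full scale) * 100%.
R = (4.01 / 492) * 100
R = 0.815 %FS

0.815 %FS


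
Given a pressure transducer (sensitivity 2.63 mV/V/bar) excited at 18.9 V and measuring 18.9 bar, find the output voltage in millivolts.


Output = sensitivity * Vex * P.
Vout = 2.63 * 18.9 * 18.9
Vout = 49.707 * 18.9
Vout = 939.46 mV

939.46 mV


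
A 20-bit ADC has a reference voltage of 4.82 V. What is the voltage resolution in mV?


The resolution (LSB) of an ADC is Vref / 2^n.
LSB = 4.82 / 2^20
LSB = 4.82 / 1048576
LSB = 4.6e-06 V = 0.00459671 mV

0.00459671 mV


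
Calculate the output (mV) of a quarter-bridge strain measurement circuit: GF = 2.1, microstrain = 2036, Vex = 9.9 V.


Quarter bridge output: Vout = (GF * epsilon * Vex) / 4.
Vout = (2.1 * 2036e-6 * 9.9) / 4
Vout = 0.04232844 / 4 V
Vout = 0.01058211 V = 10.5821 mV

10.5821 mV


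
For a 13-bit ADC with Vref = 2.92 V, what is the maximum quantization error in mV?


The maximum quantization error is +/- LSB/2.
LSB = Vref / 2^n = 2.92 / 8192 = 0.00035645 V
Max error = LSB / 2 = 0.00035645 / 2 = 0.00017822 V
Max error = 0.1782 mV

0.1782 mV


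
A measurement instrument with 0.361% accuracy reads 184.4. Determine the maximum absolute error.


Absolute error = (accuracy% / 100) * reading.
Error = (0.361 / 100) * 184.4
Error = 0.00361 * 184.4
Error = 0.6657

0.6657


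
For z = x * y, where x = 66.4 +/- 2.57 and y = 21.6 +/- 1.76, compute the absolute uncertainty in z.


For a product z = x*y, the relative uncertainty is:
uz/z = sqrt((ux/x)^2 + (uy/y)^2)
Relative uncertainties: ux/x = 2.57/66.4 = 0.038705
uy/y = 1.76/21.6 = 0.081481
z = 66.4 * 21.6 = 1434.2
uz = 1434.2 * sqrt(0.038705^2 + 0.081481^2) = 129.378

129.378


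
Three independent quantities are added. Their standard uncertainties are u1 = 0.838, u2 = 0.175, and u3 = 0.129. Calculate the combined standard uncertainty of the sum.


For a sum of independent quantities, uc = sqrt(u1^2 + u2^2 + u3^2).
uc = sqrt(0.838^2 + 0.175^2 + 0.129^2)
uc = sqrt(0.702244 + 0.030625 + 0.016641)
uc = 0.8657

0.8657


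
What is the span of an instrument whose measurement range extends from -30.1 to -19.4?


Span = upper range - lower range.
Span = -19.4 - (-30.1)
Span = 10.7

10.7


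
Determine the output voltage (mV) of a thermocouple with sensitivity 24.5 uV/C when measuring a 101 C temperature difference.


The thermocouple output V = sensitivity * dT.
V = 24.5 uV/C * 101 C
V = 2474.5 uV
V = 2.474 mV

2.474 mV


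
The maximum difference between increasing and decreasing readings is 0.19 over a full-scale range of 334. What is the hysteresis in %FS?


Hysteresis = (max difference / full scale) * 100%.
H = (0.19 / 334) * 100
H = 0.057 %FS

0.057 %FS


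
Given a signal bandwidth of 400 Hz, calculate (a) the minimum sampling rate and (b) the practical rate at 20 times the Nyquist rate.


By Nyquist theorem, fs_min = 2 * fmax.
fs_min = 2 * 400 = 800 Hz
Practical rate = 20 * fs_min = 20 * 800 = 16000 Hz

fs_min = 800 Hz, fs_practical = 16000 Hz


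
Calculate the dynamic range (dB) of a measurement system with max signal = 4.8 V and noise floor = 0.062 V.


Dynamic range = 20 * log10(Vmax / Vnoise).
DR = 20 * log10(4.8 / 0.062)
DR = 20 * log10(77.42)
DR = 37.78 dB

37.78 dB


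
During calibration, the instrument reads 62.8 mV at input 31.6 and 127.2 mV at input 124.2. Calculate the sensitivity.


Sensitivity = (y2 - y1) / (x2 - x1).
S = (127.2 - 62.8) / (124.2 - 31.6)
S = 64.4 / 92.6
S = 0.6955 mV/unit

0.6955 mV/unit


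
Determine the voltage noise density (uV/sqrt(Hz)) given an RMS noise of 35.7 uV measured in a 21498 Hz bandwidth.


Noise spectral density = Vrms / sqrt(BW).
NSD = 35.7 / sqrt(21498)
NSD = 35.7 / 146.622
NSD = 0.2435 uV/sqrt(Hz)

0.2435 uV/sqrt(Hz)


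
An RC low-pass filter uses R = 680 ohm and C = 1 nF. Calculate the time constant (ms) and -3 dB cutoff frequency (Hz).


Time constant: tau = R * C.
tau = 680 * 1.00e-09 = 6.8e-07 s
tau = 0.0007 ms
Cutoff frequency: fc = 1 / (2*pi*R*C).
fc = 1 / (2*pi*6.8e-07) = 234051.39 Hz

tau = 0.0007 ms, fc = 234051.39 Hz


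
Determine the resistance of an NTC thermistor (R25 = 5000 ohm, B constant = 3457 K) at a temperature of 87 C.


NTC thermistor equation: Rt = R25 * exp(B * (1/T - 1/T25)).
T in Kelvin: 360.15 K, T25 = 298.15 K
1/T - 1/T25 = 1/360.15 - 1/298.15 = -0.0005774
B * (1/T - 1/T25) = 3457 * -0.0005774 = -1.9961
Rt = 5000 * exp(-1.9961) = 679.4 ohm

679.4 ohm


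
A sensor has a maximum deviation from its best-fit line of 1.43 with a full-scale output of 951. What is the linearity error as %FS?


Linearity error = (max deviation / full scale) * 100%.
Linearity = (1.43 / 951) * 100
Linearity = 0.15 %FS

0.15 %FS


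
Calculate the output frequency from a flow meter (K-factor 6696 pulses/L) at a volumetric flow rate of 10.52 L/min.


Frequency = K * Q / 60 (converting L/min to L/s).
f = 6696 * 10.52 / 60
f = 70441.92 / 60
f = 1174.03 Hz

1174.03 Hz


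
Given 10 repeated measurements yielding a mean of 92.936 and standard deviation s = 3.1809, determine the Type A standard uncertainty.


The standard uncertainty for Type A evaluation is u = s / sqrt(n).
u = 3.1809 / sqrt(10)
u = 3.1809 / 3.1623
u = 1.0059

1.0059


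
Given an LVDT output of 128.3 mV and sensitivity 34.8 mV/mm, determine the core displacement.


Displacement = Vout / sensitivity.
d = 128.3 / 34.8
d = 3.687 mm

3.687 mm


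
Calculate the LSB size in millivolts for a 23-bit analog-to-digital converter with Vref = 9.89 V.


The resolution (LSB) of an ADC is Vref / 2^n.
LSB = 9.89 / 2^23
LSB = 9.89 / 8388608
LSB = 1.18e-06 V = 0.00117898 mV

0.00117898 mV


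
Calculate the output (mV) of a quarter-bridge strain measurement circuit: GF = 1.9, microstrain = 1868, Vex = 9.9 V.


Quarter bridge output: Vout = (GF * epsilon * Vex) / 4.
Vout = (1.9 * 1868e-6 * 9.9) / 4
Vout = 0.03513708 / 4 V
Vout = 0.00878427 V = 8.7843 mV

8.7843 mV


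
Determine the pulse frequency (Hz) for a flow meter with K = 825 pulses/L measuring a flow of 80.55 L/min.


Frequency = K * Q / 60 (converting L/min to L/s).
f = 825 * 80.55 / 60
f = 66453.75 / 60
f = 1107.56 Hz

1107.56 Hz


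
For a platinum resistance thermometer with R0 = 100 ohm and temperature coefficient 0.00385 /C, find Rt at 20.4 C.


The RTD equation: Rt = R0 * (1 + alpha * T).
Rt = 100 * (1 + 0.00385 * 20.4)
Rt = 100 * (1 + 0.07854)
Rt = 100 * 1.07854
Rt = 107.854 ohm

107.854 ohm


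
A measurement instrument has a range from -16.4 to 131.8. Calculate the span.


Span = upper range - lower range.
Span = 131.8 - (-16.4)
Span = 148.2

148.2


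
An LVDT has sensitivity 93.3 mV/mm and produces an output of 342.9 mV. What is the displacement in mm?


Displacement = Vout / sensitivity.
d = 342.9 / 93.3
d = 3.675 mm

3.675 mm


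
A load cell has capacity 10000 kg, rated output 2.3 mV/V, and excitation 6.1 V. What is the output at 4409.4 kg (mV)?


Vout = rated_output * Vex * (load / capacity).
Vout = 2.3 * 6.1 * (4409.4 / 10000)
Vout = 2.3 * 6.1 * 0.44094
Vout = 6.186 mV

6.186 mV


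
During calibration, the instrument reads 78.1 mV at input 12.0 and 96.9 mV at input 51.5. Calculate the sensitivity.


Sensitivity = (y2 - y1) / (x2 - x1).
S = (96.9 - 78.1) / (51.5 - 12.0)
S = 18.8 / 39.5
S = 0.4759 mV/unit

0.4759 mV/unit


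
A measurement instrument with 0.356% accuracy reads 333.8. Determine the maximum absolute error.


Absolute error = (accuracy% / 100) * reading.
Error = (0.356 / 100) * 333.8
Error = 0.00356 * 333.8
Error = 1.1883

1.1883


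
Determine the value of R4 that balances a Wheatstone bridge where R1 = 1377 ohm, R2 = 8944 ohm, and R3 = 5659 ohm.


At balance: R1*R4 = R2*R3, so R4 = R2*R3/R1.
R4 = 8944 * 5659 / 1377
R4 = 50614096 / 1377
R4 = 36756.79 ohm

36756.79 ohm


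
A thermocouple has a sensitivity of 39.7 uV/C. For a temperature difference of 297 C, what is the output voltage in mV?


The thermocouple output V = sensitivity * dT.
V = 39.7 uV/C * 297 C
V = 11790.9 uV
V = 11.791 mV

11.791 mV


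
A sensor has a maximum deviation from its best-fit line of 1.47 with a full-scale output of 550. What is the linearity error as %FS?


Linearity error = (max deviation / full scale) * 100%.
Linearity = (1.47 / 550) * 100
Linearity = 0.267 %FS

0.267 %FS


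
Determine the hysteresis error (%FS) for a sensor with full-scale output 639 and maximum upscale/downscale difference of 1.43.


Hysteresis = (max difference / full scale) * 100%.
H = (1.43 / 639) * 100
H = 0.224 %FS

0.224 %FS


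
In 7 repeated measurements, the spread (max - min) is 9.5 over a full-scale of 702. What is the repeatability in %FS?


Repeatability = (spread / full scale) * 100%.
R = (9.5 / 702) * 100
R = 1.353 %FS

1.353 %FS


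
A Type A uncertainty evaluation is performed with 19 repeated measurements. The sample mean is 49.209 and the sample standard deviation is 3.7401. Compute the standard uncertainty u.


The standard uncertainty for Type A evaluation is u = s / sqrt(n).
u = 3.7401 / sqrt(19)
u = 3.7401 / 4.3589
u = 0.858

0.858


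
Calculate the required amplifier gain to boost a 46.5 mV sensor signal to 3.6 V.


Gain = Vout / Vin (converting to same units).
G = 3.6 V / 46.5 mV
G = 3600.0 mV / 46.5 mV
G = 77.42

77.42


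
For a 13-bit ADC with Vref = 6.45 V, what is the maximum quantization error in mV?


The maximum quantization error is +/- LSB/2.
LSB = Vref / 2^n = 6.45 / 8192 = 0.00078735 V
Max error = LSB / 2 = 0.00078735 / 2 = 0.00039368 V
Max error = 0.3937 mV

0.3937 mV


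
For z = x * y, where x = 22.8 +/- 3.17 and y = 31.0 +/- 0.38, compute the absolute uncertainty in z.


For a product z = x*y, the relative uncertainty is:
uz/z = sqrt((ux/x)^2 + (uy/y)^2)
Relative uncertainties: ux/x = 3.17/22.8 = 0.139035
uy/y = 0.38/31.0 = 0.012258
z = 22.8 * 31.0 = 706.8
uz = 706.8 * sqrt(0.139035^2 + 0.012258^2) = 98.651

98.651


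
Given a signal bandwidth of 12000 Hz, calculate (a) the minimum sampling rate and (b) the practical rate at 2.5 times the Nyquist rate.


By Nyquist theorem, fs_min = 2 * fmax.
fs_min = 2 * 12000 = 24000 Hz
Practical rate = 2.5 * fs_min = 2.5 * 24000 = 60000 Hz

fs_min = 24000 Hz, fs_practical = 60000 Hz


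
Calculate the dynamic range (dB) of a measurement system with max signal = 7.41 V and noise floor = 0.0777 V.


Dynamic range = 20 * log10(Vmax / Vnoise).
DR = 20 * log10(7.41 / 0.0777)
DR = 20 * log10(95.37)
DR = 39.59 dB

39.59 dB


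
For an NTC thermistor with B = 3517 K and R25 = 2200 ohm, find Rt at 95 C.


NTC thermistor equation: Rt = R25 * exp(B * (1/T - 1/T25)).
T in Kelvin: 368.15 K, T25 = 298.15 K
1/T - 1/T25 = 1/368.15 - 1/298.15 = -0.00063773
B * (1/T - 1/T25) = 3517 * -0.00063773 = -2.2429
Rt = 2200 * exp(-2.2429) = 233.5 ohm

233.5 ohm


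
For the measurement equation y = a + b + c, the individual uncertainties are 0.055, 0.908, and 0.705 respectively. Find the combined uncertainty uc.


For a sum of independent quantities, uc = sqrt(u1^2 + u2^2 + u3^2).
uc = sqrt(0.055^2 + 0.908^2 + 0.705^2)
uc = sqrt(0.003025 + 0.824464 + 0.497025)
uc = 1.1509

1.1509


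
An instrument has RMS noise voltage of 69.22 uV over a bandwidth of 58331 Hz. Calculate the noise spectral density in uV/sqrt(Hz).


Noise spectral density = Vrms / sqrt(BW).
NSD = 69.22 / sqrt(58331)
NSD = 69.22 / 241.5181
NSD = 0.2866 uV/sqrt(Hz)

0.2866 uV/sqrt(Hz)


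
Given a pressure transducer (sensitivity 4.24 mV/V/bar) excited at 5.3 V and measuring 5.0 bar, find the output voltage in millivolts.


Output = sensitivity * Vex * P.
Vout = 4.24 * 5.3 * 5.0
Vout = 22.472 * 5.0
Vout = 112.36 mV

112.36 mV


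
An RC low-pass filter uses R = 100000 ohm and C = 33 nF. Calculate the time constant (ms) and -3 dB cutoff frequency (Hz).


Time constant: tau = R * C.
tau = 100000 * 3.30e-08 = 0.0033 s
tau = 3.3 ms
Cutoff frequency: fc = 1 / (2*pi*R*C).
fc = 1 / (2*pi*0.0033) = 48.23 Hz

tau = 3.3 ms, fc = 48.23 Hz


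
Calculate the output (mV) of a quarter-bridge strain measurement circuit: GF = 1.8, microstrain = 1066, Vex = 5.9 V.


Quarter bridge output: Vout = (GF * epsilon * Vex) / 4.
Vout = (1.8 * 1066e-6 * 5.9) / 4
Vout = 0.01132092 / 4 V
Vout = 0.00283023 V = 2.8302 mV

2.8302 mV


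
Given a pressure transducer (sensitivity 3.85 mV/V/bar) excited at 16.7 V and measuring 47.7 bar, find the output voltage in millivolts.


Output = sensitivity * Vex * P.
Vout = 3.85 * 16.7 * 47.7
Vout = 64.295 * 47.7
Vout = 3066.87 mV

3066.87 mV


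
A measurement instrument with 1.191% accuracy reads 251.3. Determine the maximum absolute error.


Absolute error = (accuracy% / 100) * reading.
Error = (1.191 / 100) * 251.3
Error = 0.01191 * 251.3
Error = 2.993

2.993


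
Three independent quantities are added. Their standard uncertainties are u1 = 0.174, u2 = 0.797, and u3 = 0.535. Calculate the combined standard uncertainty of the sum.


For a sum of independent quantities, uc = sqrt(u1^2 + u2^2 + u3^2).
uc = sqrt(0.174^2 + 0.797^2 + 0.535^2)
uc = sqrt(0.030276 + 0.635209 + 0.286225)
uc = 0.9756

0.9756


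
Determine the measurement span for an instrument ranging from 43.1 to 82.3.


Span = upper range - lower range.
Span = 82.3 - (43.1)
Span = 39.2

39.2


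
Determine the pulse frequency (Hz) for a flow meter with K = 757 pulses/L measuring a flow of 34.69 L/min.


Frequency = K * Q / 60 (converting L/min to L/s).
f = 757 * 34.69 / 60
f = 26260.33 / 60
f = 437.67 Hz

437.67 Hz


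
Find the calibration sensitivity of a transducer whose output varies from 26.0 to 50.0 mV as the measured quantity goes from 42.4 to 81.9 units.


Sensitivity = (y2 - y1) / (x2 - x1).
S = (50.0 - 26.0) / (81.9 - 42.4)
S = 24.0 / 39.5
S = 0.6076 mV/unit

0.6076 mV/unit


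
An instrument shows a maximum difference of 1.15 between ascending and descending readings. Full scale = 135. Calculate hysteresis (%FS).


Hysteresis = (max difference / full scale) * 100%.
H = (1.15 / 135) * 100
H = 0.852 %FS

0.852 %FS


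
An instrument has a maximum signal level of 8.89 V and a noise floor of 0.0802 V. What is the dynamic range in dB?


Dynamic range = 20 * log10(Vmax / Vnoise).
DR = 20 * log10(8.89 / 0.0802)
DR = 20 * log10(110.85)
DR = 40.89 dB

40.89 dB


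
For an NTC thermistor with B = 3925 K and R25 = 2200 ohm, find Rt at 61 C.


NTC thermistor equation: Rt = R25 * exp(B * (1/T - 1/T25)).
T in Kelvin: 334.15 K, T25 = 298.15 K
1/T - 1/T25 = 1/334.15 - 1/298.15 = -0.00036135
B * (1/T - 1/T25) = 3925 * -0.00036135 = -1.4183
Rt = 2200 * exp(-1.4183) = 532.7 ohm

532.7 ohm


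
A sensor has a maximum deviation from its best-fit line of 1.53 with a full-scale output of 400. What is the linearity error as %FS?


Linearity error = (max deviation / full scale) * 100%.
Linearity = (1.53 / 400) * 100
Linearity = 0.383 %FS

0.383 %FS


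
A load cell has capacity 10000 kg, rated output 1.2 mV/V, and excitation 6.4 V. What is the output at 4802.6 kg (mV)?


Vout = rated_output * Vex * (load / capacity).
Vout = 1.2 * 6.4 * (4802.6 / 10000)
Vout = 1.2 * 6.4 * 0.48026
Vout = 3.688 mV

3.688 mV


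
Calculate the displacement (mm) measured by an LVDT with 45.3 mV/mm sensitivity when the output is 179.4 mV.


Displacement = Vout / sensitivity.
d = 179.4 / 45.3
d = 3.96 mm

3.96 mm


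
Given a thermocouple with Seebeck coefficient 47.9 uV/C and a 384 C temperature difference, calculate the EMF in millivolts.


The thermocouple output V = sensitivity * dT.
V = 47.9 uV/C * 384 C
V = 18393.6 uV
V = 18.394 mV

18.394 mV


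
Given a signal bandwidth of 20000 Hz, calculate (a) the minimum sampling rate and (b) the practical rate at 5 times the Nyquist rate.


By Nyquist theorem, fs_min = 2 * fmax.
fs_min = 2 * 20000 = 40000 Hz
Practical rate = 5 * fs_min = 5 * 40000 = 200000 Hz

fs_min = 40000 Hz, fs_practical = 200000 Hz


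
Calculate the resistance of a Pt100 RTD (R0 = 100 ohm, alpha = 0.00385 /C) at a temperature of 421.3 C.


The RTD equation: Rt = R0 * (1 + alpha * T).
Rt = 100 * (1 + 0.00385 * 421.3)
Rt = 100 * (1 + 1.622005)
Rt = 100 * 2.622005
Rt = 262.201 ohm

262.201 ohm


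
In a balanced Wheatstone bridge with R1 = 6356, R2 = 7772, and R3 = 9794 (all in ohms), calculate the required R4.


At balance: R1*R4 = R2*R3, so R4 = R2*R3/R1.
R4 = 7772 * 9794 / 6356
R4 = 76118968 / 6356
R4 = 11975.92 ohm

11975.92 ohm


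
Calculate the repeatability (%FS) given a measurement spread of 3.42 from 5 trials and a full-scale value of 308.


Repeatability = (spread / full scale) * 100%.
R = (3.42 / 308) * 100
R = 1.11 %FS

1.11 %FS


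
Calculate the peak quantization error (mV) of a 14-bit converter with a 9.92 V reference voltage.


The maximum quantization error is +/- LSB/2.
LSB = Vref / 2^n = 9.92 / 16384 = 0.00060547 V
Max error = LSB / 2 = 0.00060547 / 2 = 0.00030273 V
Max error = 0.3027 mV

0.3027 mV


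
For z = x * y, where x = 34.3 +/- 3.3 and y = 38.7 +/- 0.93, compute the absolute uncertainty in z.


For a product z = x*y, the relative uncertainty is:
uz/z = sqrt((ux/x)^2 + (uy/y)^2)
Relative uncertainties: ux/x = 3.3/34.3 = 0.09621
uy/y = 0.93/38.7 = 0.024031
z = 34.3 * 38.7 = 1327.4
uz = 1327.4 * sqrt(0.09621^2 + 0.024031^2) = 131.634

131.634


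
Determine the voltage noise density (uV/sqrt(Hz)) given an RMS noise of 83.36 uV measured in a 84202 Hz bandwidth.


Noise spectral density = Vrms / sqrt(BW).
NSD = 83.36 / sqrt(84202)
NSD = 83.36 / 290.1758
NSD = 0.2873 uV/sqrt(Hz)

0.2873 uV/sqrt(Hz)


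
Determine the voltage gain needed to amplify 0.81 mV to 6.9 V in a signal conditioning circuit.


Gain = Vout / Vin (converting to same units).
G = 6.9 V / 0.81 mV
G = 6900.0 mV / 0.81 mV
G = 8518.52

8518.52


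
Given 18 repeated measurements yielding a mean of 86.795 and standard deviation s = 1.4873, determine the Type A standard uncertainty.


The standard uncertainty for Type A evaluation is u = s / sqrt(n).
u = 1.4873 / sqrt(18)
u = 1.4873 / 4.2426
u = 0.3506

0.3506


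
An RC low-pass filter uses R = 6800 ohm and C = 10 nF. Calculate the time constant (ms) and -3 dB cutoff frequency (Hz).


Time constant: tau = R * C.
tau = 6800 * 1.00e-08 = 6.8e-05 s
tau = 0.068 ms
Cutoff frequency: fc = 1 / (2*pi*R*C).
fc = 1 / (2*pi*6.8e-05) = 2340.51 Hz

tau = 0.068 ms, fc = 2340.51 Hz


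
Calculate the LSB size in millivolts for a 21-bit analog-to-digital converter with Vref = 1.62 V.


The resolution (LSB) of an ADC is Vref / 2^n.
LSB = 1.62 / 2^21
LSB = 1.62 / 2097152
LSB = 7.7e-07 V = 0.00077248 mV

0.00077248 mV


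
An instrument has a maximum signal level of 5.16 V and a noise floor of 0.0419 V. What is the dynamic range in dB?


Dynamic range = 20 * log10(Vmax / Vnoise).
DR = 20 * log10(5.16 / 0.0419)
DR = 20 * log10(123.15)
DR = 41.81 dB

41.81 dB
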